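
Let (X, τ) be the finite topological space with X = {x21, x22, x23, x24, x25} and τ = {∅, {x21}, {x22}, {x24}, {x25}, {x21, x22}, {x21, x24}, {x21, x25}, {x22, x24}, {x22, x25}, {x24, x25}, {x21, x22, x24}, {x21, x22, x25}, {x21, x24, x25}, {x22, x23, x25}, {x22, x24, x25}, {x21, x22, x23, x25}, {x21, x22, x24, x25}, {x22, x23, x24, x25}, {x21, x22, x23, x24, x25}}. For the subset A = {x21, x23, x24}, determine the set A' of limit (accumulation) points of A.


A' = ∅

For each x ∈ X, list the open sets U ∈ τ with x ∈ U, then check whether U ∩ (A ∖ {x}) ≠ ∅ for every such U.
  x = x21: open {x21} ∋ x has {x21} ∩ (A ∖ {x21}) = ∅, so x is NOT a limit point.
  x = x22: open {x22} ∋ x has {x22} ∩ (A ∖ {x22}) = ∅, so x is NOT a limit point.
  x = x23: open {x22, x23, x25} ∋ x has {x22, x23, x25} ∩ (A ∖ {x23}) = ∅, so x is NOT a limit point.
  x = x24: open {x24} ∋ x has {x24} ∩ (A ∖ {x24}) = ∅, so x is NOT a limit point.
  x = x25: open {x25} ∋ x has {x25} ∩ (A ∖ {x25}) = ∅, so x is NOT a limit point.
Collecting: A' = ∅.


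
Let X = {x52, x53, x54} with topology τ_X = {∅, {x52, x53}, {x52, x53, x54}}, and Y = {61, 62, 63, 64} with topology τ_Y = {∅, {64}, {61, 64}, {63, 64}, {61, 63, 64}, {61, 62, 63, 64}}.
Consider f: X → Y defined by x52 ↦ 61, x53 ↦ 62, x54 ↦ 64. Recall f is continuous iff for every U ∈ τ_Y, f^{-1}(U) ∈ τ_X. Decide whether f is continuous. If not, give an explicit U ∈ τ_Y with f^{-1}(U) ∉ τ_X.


f is NOT continuous.

Compute f^{-1}(U) for each U ∈ τ_Y:
  U = ∅: f^{-1}(U) = ∅ ∈ τ_X ✓.
  U = {64}: f^{-1}(U) = {x54} ∉ τ_X ✗.
  U = {61, 64}: f^{-1}(U) = {x52, x54} ∉ τ_X ✗.
  U = {63, 64}: f^{-1}(U) = {x54} ∉ τ_X ✗.
  U = {61, 63, 64}: f^{-1}(U) = {x52, x54} ∉ τ_X ✗.
  U = {61, 62, 63, 64}: f^{-1}(U) = {x52, x53, x54} ∈ τ_X ✓.
Found U = {64} with f^{-1}(U) = {x54} not in τ_X. Therefore f is NOT continuous.


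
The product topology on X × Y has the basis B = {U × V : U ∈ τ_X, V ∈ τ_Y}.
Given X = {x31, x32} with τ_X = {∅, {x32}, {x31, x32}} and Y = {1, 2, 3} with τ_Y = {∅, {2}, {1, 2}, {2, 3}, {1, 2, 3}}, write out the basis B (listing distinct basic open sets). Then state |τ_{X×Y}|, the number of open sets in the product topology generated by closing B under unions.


Basis B = {∅ × ∅, {x32} × {2}, {x31, x32} × {2}, {x32} × {1, 2}, {x32} × {2, 3}, {x32} × {1, 2, 3}, {x31, x32} × {1, 2}, {x31, x32} × {2, 3}, {x31, x32} × {1, 2, 3}}; |τ_{X×Y}| = 14.

Enumerate products U × V with U ∈ τ_X, V ∈ τ_Y (deduplicated):
  ∅ × ∅ = {} (∅)
  {x32} × {2} = {(x32,2)}
  {x31, x32} × {2} = {(x31,2), (x32,2)}
  {x32} × {1, 2} = {(x32,1), (x32,2)}
  {x32} × {2, 3} = {(x32,2), (x32,3)}
  {x32} × {1, 2, 3} = {(x32,1), (x32,2), (x32,3)}
  {x31, x32} × {1, 2} = {(x31,1), (x31,2), (x32,1), (x32,2)}
  {x31, x32} × {2, 3} = {(x31,2), (x31,3), (x32,2), (x32,3)}
  {x31, x32} × {1, 2, 3} = {(x31,1), (x31,2), (x31,3), (x32,1), (x32,2), (x32,3)}
These 9 distinct sets form the basis B.
Close under arbitrary unions to get τ_{X×Y}; counting gives |τ_{X×Y}| = 14.


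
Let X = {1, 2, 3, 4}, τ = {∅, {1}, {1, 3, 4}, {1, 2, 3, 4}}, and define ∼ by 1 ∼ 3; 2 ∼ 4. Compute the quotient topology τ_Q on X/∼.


X/∼ = {[1=3], [2=4]}; |τ_Q| = 2.

Equivalence classes: [1=3], [2=4].
Quotient map π: X → X/∼ sends 1 ↦ [1=3], 2 ↦ [2=4], 3 ↦ [1=3], 4 ↦ [2=4].
For each subset V ⊆ X/∼, compute π^{-1}(V) ⊆ X and check whether π^{-1}(V) ∈ τ. V is open in τ_Q iff π^{-1}(V) ∈ τ.
  V = {}: π^{-1}(V) = ∅ ∈ τ ✓.
  V = {[1=3]}: π^{-1}(V) = {1, 3} ∉ τ ✗.
  V = {[2=4]}: π^{-1}(V) = {2, 4} ∉ τ ✗.
  V = {[1=3], [2=4]}: π^{-1}(V) = {1, 2, 3, 4} ∈ τ ✓.
Open sets in the quotient: τ_Q = {{}, {[1=3], [2=4]}} (2 elements).


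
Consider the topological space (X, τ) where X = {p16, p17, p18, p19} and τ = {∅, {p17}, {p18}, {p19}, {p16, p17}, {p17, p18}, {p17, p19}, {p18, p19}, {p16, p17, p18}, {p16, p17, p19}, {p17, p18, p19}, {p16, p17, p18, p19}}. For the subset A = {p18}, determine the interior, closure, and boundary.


int(A) = {p18}, cl(A) = {p18}, ∂A = ∅.

Closed sets in (X, τ) are complements of opens:
  closed(X, τ) = {∅, {p16}, {p18}, {p19}, {p16, p17}, {p16, p18}, {p16, p19}, {p18, p19}, {p16, p17, p18}, {p16, p17, p19}, {p16, p18, p19}, {p16, p17, p18, p19}}.
int(A) = ⋃ {U ∈ τ : U ⊆ A}. Opens contained in A: ∅, {p18}.
Taking the union of these: int(A) = {p18}.
cl(A) = ⋂ {C closed : A ⊆ C}. Closed sets containing A: {p18}, {p16, p18}, {p18, p19}, {p16, p17, p18}, {p16, p18, p19}, {p16, p17, p18, p19}.
Intersecting these: cl(A) = {p18}.
∂A = cl(A) ∖ int(A) = {p18} ∖ {p18} = ∅.


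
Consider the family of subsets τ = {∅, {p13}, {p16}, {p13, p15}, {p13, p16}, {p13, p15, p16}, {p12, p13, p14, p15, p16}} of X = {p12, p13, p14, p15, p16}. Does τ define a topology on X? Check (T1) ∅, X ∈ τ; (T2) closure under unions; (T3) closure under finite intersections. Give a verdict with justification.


τ IS a topology on X.

Axiom (T1): ∅ ∈ τ? Yes; X ∈ τ? Yes.
Axiom (T2/T3): check pairwise unions and intersections of members of τ.
All pairwise intersections and unions checked — each lies in τ. Therefore τ satisfies (T1), (T2), (T3): it IS a topology on X.


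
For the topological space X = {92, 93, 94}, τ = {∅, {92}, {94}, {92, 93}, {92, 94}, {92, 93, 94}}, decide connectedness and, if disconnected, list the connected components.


(X, τ) is disconnected; components = [{94}, {92, 93}].

Find clopen sets (U ∈ τ with X ∖ U ∈ τ):
  U = ∅, X ∖ U = {92, 93, 94} — both open, so U is clopen.
  U = {94}, X ∖ U = {92, 93} — both open, so U is clopen.
  U = {92, 93}, X ∖ U = {94} — both open, so U is clopen.
  U = {92, 93, 94}, X ∖ U = ∅ — both open, so U is clopen.
Nontrivial clopen(s) exist: e.g. {92, 93}. So (X, τ) is disconnected.
Compute connected components by grouping points that agree on all clopens:
  component: {94}
  component: {92, 93}


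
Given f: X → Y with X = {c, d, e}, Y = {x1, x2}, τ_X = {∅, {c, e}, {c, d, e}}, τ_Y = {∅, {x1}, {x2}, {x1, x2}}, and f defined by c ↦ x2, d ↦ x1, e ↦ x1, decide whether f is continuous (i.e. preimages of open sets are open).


f is NOT continuous.

Compute f^{-1}(U) for each U ∈ τ_Y:
  U = ∅: f^{-1}(U) = ∅ ∈ τ_X ✓.
  U = {x1}: f^{-1}(U) = {d, e} ∉ τ_X ✗.
  U = {x2}: f^{-1}(U) = {c} ∉ τ_X ✗.
  U = {x1, x2}: f^{-1}(U) = {c, d, e} ∈ τ_X ✓.
Found U = {x1} with f^{-1}(U) = {d, e} not in τ_X. Therefore f is NOT continuous.


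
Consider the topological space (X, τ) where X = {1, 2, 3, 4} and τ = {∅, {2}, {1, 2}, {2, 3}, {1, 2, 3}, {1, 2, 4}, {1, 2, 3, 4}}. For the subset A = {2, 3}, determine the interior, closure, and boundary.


int(A) = {2, 3}, cl(A) = {1, 2, 3, 4}, ∂A = {1, 4}.

Closed sets in (X, τ) are complements of opens:
  closed(X, τ) = {∅, {3}, {4}, {1, 4}, {3, 4}, {1, 3, 4}, {1, 2, 3, 4}}.
int(A) = ⋃ {U ∈ τ : U ⊆ A}. Opens contained in A: ∅, {2}, {2, 3}.
Taking the union of these: int(A) = {2, 3}.
cl(A) = ⋂ {C closed : A ⊆ C}. Closed sets containing A: {1, 2, 3, 4}.
Intersecting these: cl(A) = {1, 2, 3, 4}.
∂A = cl(A) ∖ int(A) = {1, 2, 3, 4} ∖ {2, 3} = {1, 4}.


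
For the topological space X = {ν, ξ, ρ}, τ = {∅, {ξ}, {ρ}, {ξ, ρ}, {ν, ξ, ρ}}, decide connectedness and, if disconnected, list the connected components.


(X, τ) is connected.

Find clopen sets (U ∈ τ with X ∖ U ∈ τ):
  U = ∅, X ∖ U = {ν, ξ, ρ} — both open, so U is clopen.
  U = {ν, ξ, ρ}, X ∖ U = ∅ — both open, so U is clopen.
Only trivial clopens (∅ and X) exist, so (X, τ) is connected.
Compute connected components by grouping points that agree on all clopens:
  component: {ν, ξ, ρ}


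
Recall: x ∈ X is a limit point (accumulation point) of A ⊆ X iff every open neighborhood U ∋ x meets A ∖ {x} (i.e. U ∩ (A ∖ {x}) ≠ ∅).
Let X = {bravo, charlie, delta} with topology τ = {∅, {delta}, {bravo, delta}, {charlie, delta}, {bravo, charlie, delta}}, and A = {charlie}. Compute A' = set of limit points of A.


A' = ∅

For each x ∈ X, list the open sets U ∈ τ with x ∈ U, then check whether U ∩ (A ∖ {x}) ≠ ∅ for every such U.
  x = bravo: open {bravo, delta} ∋ x has {bravo, delta} ∩ (A ∖ {bravo}) = ∅, so x is NOT a limit point.
  x = charlie: open {charlie, delta} ∋ x has {charlie, delta} ∩ (A ∖ {charlie}) = ∅, so x is NOT a limit point.
  x = delta: open {delta} ∋ x has {delta} ∩ (A ∖ {delta}) = ∅, so x is NOT a limit point.
Collecting: A' = ∅.


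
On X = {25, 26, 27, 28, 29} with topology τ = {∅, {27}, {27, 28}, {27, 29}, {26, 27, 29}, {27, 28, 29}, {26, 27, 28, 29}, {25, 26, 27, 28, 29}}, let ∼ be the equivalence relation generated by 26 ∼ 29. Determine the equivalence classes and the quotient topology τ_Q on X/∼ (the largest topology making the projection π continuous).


X/∼ = {[25], [26=29], [27], [28]}; |τ_Q| = 6.

Equivalence classes: [25], [26=29], [27], [28].
Quotient map π: X → X/∼ sends 25 ↦ [25], 26 ↦ [26=29], 27 ↦ [27], 28 ↦ [28], 29 ↦ [26=29].
For each subset V ⊆ X/∼, compute π^{-1}(V) ⊆ X and check whether π^{-1}(V) ∈ τ. V is open in τ_Q iff π^{-1}(V) ∈ τ.
  V = {}: π^{-1}(V) = ∅ ∈ τ ✓.
  V = {[25]}: π^{-1}(V) = {25} ∉ τ ✗.
  V = {[26=29]}: π^{-1}(V) = {26, 29} ∉ τ ✗.
  V = {[25], [26=29]}: π^{-1}(V) = {25, 26, 29} ∉ τ ✗.
  V = {[27]}: π^{-1}(V) = {27} ∈ τ ✓.
  V = {[25], [27]}: π^{-1}(V) = {25, 27} ∉ τ ✗.
  V = {[26=29], [27]}: π^{-1}(V) = {26, 27, 29} ∈ τ ✓.
  V = {[25], [26=29], [27]}: π^{-1}(V) = {25, 26, 27, 29} ∉ τ ✗.
  V = {[28]}: π^{-1}(V) = {28} ∉ τ ✗.
  V = {[25], [28]}: π^{-1}(V) = {25, 28} ∉ τ ✗.
  V = {[26=29], [28]}: π^{-1}(V) = {26, 28, 29} ∉ τ ✗.
  V = {[25], [26=29], [28]}: π^{-1}(V) = {25, 26, 28, 29} ∉ τ ✗.
  V = {[27], [28]}: π^{-1}(V) = {27, 28} ∈ τ ✓.
  V = {[25], [27], [28]}: π^{-1}(V) = {25, 27, 28} ∉ τ ✗.
  V = {[26=29], [27], [28]}: π^{-1}(V) = {26, 27, 28, 29} ∈ τ ✓.
  V = {[25], [26=29], [27], [28]}: π^{-1}(V) = {25, 26, 27, 28, 29} ∈ τ ✓.
Open sets in the quotient: τ_Q = {{}, {[27]}, {[26=29], [27]}, {[27], [28]}, {[26=29], [27], [28]}, {[25], [26=29], [27], [28]}} (6 elements).


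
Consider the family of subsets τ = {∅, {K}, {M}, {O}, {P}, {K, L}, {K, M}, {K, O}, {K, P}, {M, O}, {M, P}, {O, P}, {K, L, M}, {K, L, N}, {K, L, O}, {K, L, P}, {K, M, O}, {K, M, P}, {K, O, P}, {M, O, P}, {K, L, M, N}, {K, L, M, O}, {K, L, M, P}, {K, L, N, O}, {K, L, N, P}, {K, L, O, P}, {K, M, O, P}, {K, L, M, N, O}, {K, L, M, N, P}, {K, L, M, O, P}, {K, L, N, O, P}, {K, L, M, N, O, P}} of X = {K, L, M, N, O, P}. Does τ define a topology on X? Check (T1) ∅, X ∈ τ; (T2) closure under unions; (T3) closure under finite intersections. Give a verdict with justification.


τ IS a topology on X.

Axiom (T1): ∅ ∈ τ? Yes; X ∈ τ? Yes.
Axiom (T2/T3): check pairwise unions and intersections of members of τ.
All pairwise intersections and unions checked — each lies in τ. Therefore τ satisfies (T1), (T2), (T3): it IS a topology on X.


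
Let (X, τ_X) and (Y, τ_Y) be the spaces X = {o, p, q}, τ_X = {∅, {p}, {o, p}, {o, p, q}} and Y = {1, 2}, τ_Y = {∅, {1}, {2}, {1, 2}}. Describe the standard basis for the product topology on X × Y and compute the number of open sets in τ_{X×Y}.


Basis B = {∅ × ∅, {p} × {1}, {p} × {2}, {o, p} × {1}, {o, p} × {2}, {p} × {1, 2}, {o, p, q} × {1}, {o, p, q} × {2}, {o, p} × {1, 2}, {o, p, q} × {1, 2}}; |τ_{X×Y}| = 16.

Enumerate products U × V with U ∈ τ_X, V ∈ τ_Y (deduplicated):
  ∅ × ∅ = {} (∅)
  {p} × {1} = {(p,1)}
  {p} × {2} = {(p,2)}
  {o, p} × {1} = {(o,1), (p,1)}
  {o, p} × {2} = {(o,2), (p,2)}
  {p} × {1, 2} = {(p,1), (p,2)}
  {o, p, q} × {1} = {(o,1), (p,1), (q,1)}
  {o, p, q} × {2} = {(o,2), (p,2), (q,2)}
  {o, p} × {1, 2} = {(o,1), (o,2), (p,1), (p,2)}
  {o, p, q} × {1, 2} = {(o,1), (o,2), (p,1), (p,2), (q,1), (q,2)}
These 10 distinct sets form the basis B.
Close under arbitrary unions to get τ_{X×Y}; counting gives |τ_{X×Y}| = 16.


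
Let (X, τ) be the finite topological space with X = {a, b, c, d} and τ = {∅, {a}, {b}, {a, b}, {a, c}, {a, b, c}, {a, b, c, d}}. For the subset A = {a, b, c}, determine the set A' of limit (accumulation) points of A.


A' = {c, d}

For each x ∈ X, list the open sets U ∈ τ with x ∈ U, then check whether U ∩ (A ∖ {x}) ≠ ∅ for every such U.
  x = a: open {a} ∋ x has {a} ∩ (A ∖ {a}) = ∅, so x is NOT a limit point.
  x = b: open {b} ∋ x has {b} ∩ (A ∖ {b}) = ∅, so x is NOT a limit point.
  x = c: opens ∋ x are {a, c}, {a, b, c}, {a, b, c, d}; each meets A ∖ {c}, so x IS a limit point.
  x = d: opens ∋ x are {a, b, c, d}; each meets A ∖ {d}, so x IS a limit point.
Collecting: A' = {c, d}.


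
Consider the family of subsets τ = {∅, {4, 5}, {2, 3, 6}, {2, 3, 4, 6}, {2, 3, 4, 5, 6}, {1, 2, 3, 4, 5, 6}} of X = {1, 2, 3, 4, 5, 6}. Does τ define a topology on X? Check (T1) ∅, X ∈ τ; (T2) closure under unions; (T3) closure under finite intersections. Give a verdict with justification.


τ is NOT a topology on X.

Axiom (T1): ∅ ∈ τ? Yes; X ∈ τ? Yes.
Axiom (T2/T3): check pairwise unions and intersections of members of τ.
Counterexample for (T3): {4, 5} ∩ {2, 3, 4, 6} = {4} ∉ τ. Therefore τ is NOT a topology.


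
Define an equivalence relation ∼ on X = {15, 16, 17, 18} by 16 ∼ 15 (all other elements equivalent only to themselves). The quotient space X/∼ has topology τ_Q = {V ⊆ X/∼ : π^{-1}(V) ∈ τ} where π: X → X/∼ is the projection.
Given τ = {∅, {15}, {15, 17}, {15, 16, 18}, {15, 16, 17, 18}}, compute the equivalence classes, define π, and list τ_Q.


X/∼ = {[15=16], [17], [18]}; |τ_Q| = 3.

Equivalence classes: [15=16], [17], [18].
Quotient map π: X → X/∼ sends 15 ↦ [15=16], 16 ↦ [15=16], 17 ↦ [17], 18 ↦ [18].
For each subset V ⊆ X/∼, compute π^{-1}(V) ⊆ X and check whether π^{-1}(V) ∈ τ. V is open in τ_Q iff π^{-1}(V) ∈ τ.
  V = {}: π^{-1}(V) = ∅ ∈ τ ✓.
  V = {[15=16]}: π^{-1}(V) = {15, 16} ∉ τ ✗.
  V = {[17]}: π^{-1}(V) = {17} ∉ τ ✗.
  V = {[15=16], [17]}: π^{-1}(V) = {15, 16, 17} ∉ τ ✗.
  V = {[18]}: π^{-1}(V) = {18} ∉ τ ✗.
  V = {[15=16], [18]}: π^{-1}(V) = {15, 16, 18} ∈ τ ✓.
  V = {[17], [18]}: π^{-1}(V) = {17, 18} ∉ τ ✗.
  V = {[15=16], [17], [18]}: π^{-1}(V) = {15, 16, 17, 18} ∈ τ ✓.
Open sets in the quotient: τ_Q = {{}, {[15=16], [18]}, {[15=16], [17], [18]}} (3 elements).


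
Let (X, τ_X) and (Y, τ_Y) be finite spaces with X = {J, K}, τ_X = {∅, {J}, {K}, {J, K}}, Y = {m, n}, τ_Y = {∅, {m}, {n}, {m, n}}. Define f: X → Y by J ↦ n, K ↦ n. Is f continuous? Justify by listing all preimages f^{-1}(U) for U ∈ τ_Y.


f IS continuous.

Compute f^{-1}(U) for each U ∈ τ_Y:
  U = ∅: f^{-1}(U) = ∅ ∈ τ_X ✓.
  U = {m}: f^{-1}(U) = ∅ ∈ τ_X ✓.
  U = {n}: f^{-1}(U) = {J, K} ∈ τ_X ✓.
  U = {m, n}: f^{-1}(U) = {J, K} ∈ τ_X ✓.
Every preimage lies in τ_X, so f IS continuous.


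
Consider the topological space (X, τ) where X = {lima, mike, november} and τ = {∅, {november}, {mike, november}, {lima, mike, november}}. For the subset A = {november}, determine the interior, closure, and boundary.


int(A) = {november}, cl(A) = {lima, mike, november}, ∂A = {lima, mike}.

Closed sets in (X, τ) are complements of opens:
  closed(X, τ) = {∅, {lima}, {lima, mike}, {lima, mike, november}}.
int(A) = ⋃ {U ∈ τ : U ⊆ A}. Opens contained in A: ∅, {november}.
Taking the union of these: int(A) = {november}.
cl(A) = ⋂ {C closed : A ⊆ C}. Closed sets containing A: {lima, mike, november}.
Intersecting these: cl(A) = {lima, mike, november}.
∂A = cl(A) ∖ int(A) = {lima, mike, november} ∖ {november} = {lima, mike}.


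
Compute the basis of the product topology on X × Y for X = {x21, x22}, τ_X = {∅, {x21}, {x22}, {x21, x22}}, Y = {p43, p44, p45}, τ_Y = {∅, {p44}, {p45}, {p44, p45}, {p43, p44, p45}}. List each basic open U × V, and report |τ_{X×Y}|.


Basis B = {∅ × ∅, {x21} × {p44}, {x21} × {p45}, {x22} × {p44}, {x22} × {p45}, {x21} × {p44, p45}, {x21, x22} × {p44}, {x21, x22} × {p45}, {x22} × {p44, p45}, {x21} × {p43, p44, p45}, {x22} × {p43, p44, p45}, {x21, x22} × {p44, p45}, {x21, x22} × {p43, p44, p45}}; |τ_{X×Y}| = 25.

Enumerate products U × V with U ∈ τ_X, V ∈ τ_Y (deduplicated):
  ∅ × ∅ = {} (∅)
  {x21} × {p44} = {(x21,p44)}
  {x21} × {p45} = {(x21,p45)}
  {x22} × {p44} = {(x22,p44)}
  {x22} × {p45} = {(x22,p45)}
  {x21} × {p44, p45} = {(x21,p44), (x21,p45)}
  {x21, x22} × {p44} = {(x21,p44), (x22,p44)}
  {x21, x22} × {p45} = {(x21,p45), (x22,p45)}
  {x22} × {p44, p45} = {(x22,p44), (x22,p45)}
  {x21} × {p43, p44, p45} = {(x21,p43), (x21,p44), (x21,p45)}
  {x22} × {p43, p44, p45} = {(x22,p43), (x22,p44), (x22,p45)}
  {x21, x22} × {p44, p45} = {(x21,p44), (x21,p45), (x22,p44), (x22,p45)}
  {x21, x22} × {p43, p44, p45} = {(x21,p43), (x21,p44), (x21,p45), (x22,p43), (x22,p44), (x22,p45)}
These 13 distinct sets form the basis B.
Close under arbitrary unions to get τ_{X×Y}; counting gives |τ_{X×Y}| = 25.


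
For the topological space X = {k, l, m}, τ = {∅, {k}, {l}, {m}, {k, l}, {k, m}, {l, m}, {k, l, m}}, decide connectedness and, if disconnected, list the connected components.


(X, τ) is disconnected; components = [{k}, {l}, {m}].

Find clopen sets (U ∈ τ with X ∖ U ∈ τ):
  U = ∅, X ∖ U = {k, l, m} — both open, so U is clopen.
  U = {k}, X ∖ U = {l, m} — both open, so U is clopen.
  U = {l}, X ∖ U = {k, m} — both open, so U is clopen.
  U = {m}, X ∖ U = {k, l} — both open, so U is clopen.
  U = {k, l}, X ∖ U = {m} — both open, so U is clopen.
  U = {k, m}, X ∖ U = {l} — both open, so U is clopen.
  U = {l, m}, X ∖ U = {k} — both open, so U is clopen.
  U = {k, l, m}, X ∖ U = ∅ — both open, so U is clopen.
Nontrivial clopen(s) exist: e.g. {l}. So (X, τ) is disconnected.
Compute connected components by grouping points that agree on all clopens:
  component: {k}
  component: {l}
  component: {m}


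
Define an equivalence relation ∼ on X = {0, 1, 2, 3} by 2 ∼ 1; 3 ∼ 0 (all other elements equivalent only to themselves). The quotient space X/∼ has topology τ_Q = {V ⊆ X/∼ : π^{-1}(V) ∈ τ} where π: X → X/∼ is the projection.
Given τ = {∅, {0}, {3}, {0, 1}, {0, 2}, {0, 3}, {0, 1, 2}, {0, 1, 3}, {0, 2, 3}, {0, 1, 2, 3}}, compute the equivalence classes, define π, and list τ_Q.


X/∼ = {[0=3], [1=2]}; |τ_Q| = 3.

Equivalence classes: [0=3], [1=2].
Quotient map π: X → X/∼ sends 0 ↦ [0=3], 1 ↦ [1=2], 2 ↦ [1=2], 3 ↦ [0=3].
For each subset V ⊆ X/∼, compute π^{-1}(V) ⊆ X and check whether π^{-1}(V) ∈ τ. V is open in τ_Q iff π^{-1}(V) ∈ τ.
  V = {}: π^{-1}(V) = ∅ ∈ τ ✓.
  V = {[0=3]}: π^{-1}(V) = {0, 3} ∈ τ ✓.
  V = {[1=2]}: π^{-1}(V) = {1, 2} ∉ τ ✗.
  V = {[0=3], [1=2]}: π^{-1}(V) = {0, 1, 2, 3} ∈ τ ✓.
Open sets in the quotient: τ_Q = {{}, {[0=3]}, {[0=3], [1=2]}} (3 elements).


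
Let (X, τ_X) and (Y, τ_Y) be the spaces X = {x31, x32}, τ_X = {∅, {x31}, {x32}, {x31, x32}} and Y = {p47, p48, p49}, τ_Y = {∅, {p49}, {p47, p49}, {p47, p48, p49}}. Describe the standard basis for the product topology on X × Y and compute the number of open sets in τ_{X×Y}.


Basis B = {∅ × ∅, {x31} × {p49}, {x32} × {p49}, {x31} × {p47, p49}, {x31, x32} × {p49}, {x32} × {p47, p49}, {x31} × {p47, p48, p49}, {x32} × {p47, p48, p49}, {x31, x32} × {p47, p49}, {x31, x32} × {p47, p48, p49}}; |τ_{X×Y}| = 16.

Enumerate products U × V with U ∈ τ_X, V ∈ τ_Y (deduplicated):
  ∅ × ∅ = {} (∅)
  {x31} × {p49} = {(x31,p49)}
  {x32} × {p49} = {(x32,p49)}
  {x31} × {p47, p49} = {(x31,p47), (x31,p49)}
  {x31, x32} × {p49} = {(x31,p49), (x32,p49)}
  {x32} × {p47, p49} = {(x32,p47), (x32,p49)}
  {x31} × {p47, p48, p49} = {(x31,p47), (x31,p48), (x31,p49)}
  {x32} × {p47, p48, p49} = {(x32,p47), (x32,p48), (x32,p49)}
  {x31, x32} × {p47, p49} = {(x31,p47), (x31,p49), (x32,p47), (x32,p49)}
  {x31, x32} × {p47, p48, p49} = {(x31,p47), (x31,p48), (x31,p49), (x32,p47), (x32,p48), (x32,p49)}
These 10 distinct sets form the basis B.
Close under arbitrary unions to get τ_{X×Y}; counting gives |τ_{X×Y}| = 16.


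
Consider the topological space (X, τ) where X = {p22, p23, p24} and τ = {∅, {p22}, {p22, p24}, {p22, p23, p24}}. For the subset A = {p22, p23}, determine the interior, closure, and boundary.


int(A) = {p22}, cl(A) = {p22, p23, p24}, ∂A = {p23, p24}.

Closed sets in (X, τ) are complements of opens:
  closed(X, τ) = {∅, {p23}, {p23, p24}, {p22, p23, p24}}.
int(A) = ⋃ {U ∈ τ : U ⊆ A}. Opens contained in A: ∅, {p22}.
Taking the union of these: int(A) = {p22}.
cl(A) = ⋂ {C closed : A ⊆ C}. Closed sets containing A: {p22, p23, p24}.
Intersecting these: cl(A) = {p22, p23, p24}.
∂A = cl(A) ∖ int(A) = {p22, p23, p24} ∖ {p22} = {p23, p24}.


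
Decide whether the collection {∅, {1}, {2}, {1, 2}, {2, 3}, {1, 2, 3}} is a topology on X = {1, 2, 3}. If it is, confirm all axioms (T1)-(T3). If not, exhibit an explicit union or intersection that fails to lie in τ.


τ IS a topology on X.

Axiom (T1): ∅ ∈ τ? Yes; X ∈ τ? Yes.
Axiom (T2/T3): check pairwise unions and intersections of members of τ.
All pairwise intersections and unions checked — each lies in τ. Therefore τ satisfies (T1), (T2), (T3): it IS a topology on X.


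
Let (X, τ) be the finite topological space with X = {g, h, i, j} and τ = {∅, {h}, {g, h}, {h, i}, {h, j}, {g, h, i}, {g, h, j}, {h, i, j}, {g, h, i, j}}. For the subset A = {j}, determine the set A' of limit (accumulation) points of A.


A' = ∅

For each x ∈ X, list the open sets U ∈ τ with x ∈ U, then check whether U ∩ (A ∖ {x}) ≠ ∅ for every such U.
  x = g: open {g, h} ∋ x has {g, h} ∩ (A ∖ {g}) = ∅, so x is NOT a limit point.
  x = h: open {h} ∋ x has {h} ∩ (A ∖ {h}) = ∅, so x is NOT a limit point.
  x = i: open {h, i} ∋ x has {h, i} ∩ (A ∖ {i}) = ∅, so x is NOT a limit point.
  x = j: open {h, j} ∋ x has {h, j} ∩ (A ∖ {j}) = ∅, so x is NOT a limit point.
Collecting: A' = ∅.


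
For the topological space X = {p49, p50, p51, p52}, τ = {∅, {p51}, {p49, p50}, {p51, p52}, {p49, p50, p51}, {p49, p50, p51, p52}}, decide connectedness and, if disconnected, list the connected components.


(X, τ) is disconnected; components = [{p49, p50}, {p51, p52}].

Find clopen sets (U ∈ τ with X ∖ U ∈ τ):
  U = ∅, X ∖ U = {p49, p50, p51, p52} — both open, so U is clopen.
  U = {p49, p50}, X ∖ U = {p51, p52} — both open, so U is clopen.
  U = {p51, p52}, X ∖ U = {p49, p50} — both open, so U is clopen.
  U = {p49, p50, p51, p52}, X ∖ U = ∅ — both open, so U is clopen.
Nontrivial clopen(s) exist: e.g. {p51, p52}. So (X, τ) is disconnected.
Compute connected components by grouping points that agree on all clopens:
  component: {p49, p50}
  component: {p51, p52}


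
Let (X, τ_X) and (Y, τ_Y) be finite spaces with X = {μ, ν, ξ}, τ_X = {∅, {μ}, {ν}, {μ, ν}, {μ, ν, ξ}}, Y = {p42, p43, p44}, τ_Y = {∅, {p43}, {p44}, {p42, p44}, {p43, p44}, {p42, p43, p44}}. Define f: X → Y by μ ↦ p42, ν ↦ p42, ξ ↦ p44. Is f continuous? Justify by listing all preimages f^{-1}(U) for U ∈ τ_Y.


f is NOT continuous.

Compute f^{-1}(U) for each U ∈ τ_Y:
  U = ∅: f^{-1}(U) = ∅ ∈ τ_X ✓.
  U = {p43}: f^{-1}(U) = ∅ ∈ τ_X ✓.
  U = {p44}: f^{-1}(U) = {ξ} ∉ τ_X ✗.
  U = {p42, p44}: f^{-1}(U) = {μ, ν, ξ} ∈ τ_X ✓.
  U = {p43, p44}: f^{-1}(U) = {ξ} ∉ τ_X ✗.
  U = {p42, p43, p44}: f^{-1}(U) = {μ, ν, ξ} ∈ τ_X ✓.
Found U = {p44} with f^{-1}(U) = {ξ} not in τ_X. Therefore f is NOT continuous.


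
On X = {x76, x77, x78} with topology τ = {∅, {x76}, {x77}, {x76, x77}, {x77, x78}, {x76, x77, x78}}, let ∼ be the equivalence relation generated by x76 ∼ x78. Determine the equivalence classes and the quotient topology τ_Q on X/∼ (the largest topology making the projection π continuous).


X/∼ = {[x76=x78], [x77]}; |τ_Q| = 3.

Equivalence classes: [x76=x78], [x77].
Quotient map π: X → X/∼ sends x76 ↦ [x76=x78], x77 ↦ [x77], x78 ↦ [x76=x78].
For each subset V ⊆ X/∼, compute π^{-1}(V) ⊆ X and check whether π^{-1}(V) ∈ τ. V is open in τ_Q iff π^{-1}(V) ∈ τ.
  V = {}: π^{-1}(V) = ∅ ∈ τ ✓.
  V = {[x76=x78]}: π^{-1}(V) = {x76, x78} ∉ τ ✗.
  V = {[x77]}: π^{-1}(V) = {x77} ∈ τ ✓.
  V = {[x76=x78], [x77]}: π^{-1}(V) = {x76, x77, x78} ∈ τ ✓.
Open sets in the quotient: τ_Q = {{}, {[x77]}, {[x76=x78], [x77]}} (3 elements).


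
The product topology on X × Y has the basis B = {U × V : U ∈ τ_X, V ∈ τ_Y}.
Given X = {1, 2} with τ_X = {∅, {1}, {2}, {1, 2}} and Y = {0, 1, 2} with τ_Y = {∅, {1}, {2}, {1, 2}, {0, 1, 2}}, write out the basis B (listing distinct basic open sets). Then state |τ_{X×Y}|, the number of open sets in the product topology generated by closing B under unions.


Basis B = {∅ × ∅, {1} × {1}, {1} × {2}, {2} × {1}, {2} × {2}, {1} × {1, 2}, {1, 2} × {1}, {1, 2} × {2}, {2} × {1, 2}, {1} × {0, 1, 2}, {2} × {0, 1, 2}, {1, 2} × {1, 2}, {1, 2} × {0, 1, 2}}; |τ_{X×Y}| = 25.

Enumerate products U × V with U ∈ τ_X, V ∈ τ_Y (deduplicated):
  ∅ × ∅ = {} (∅)
  {1} × {1} = {(1,1)}
  {1} × {2} = {(1,2)}
  {2} × {1} = {(2,1)}
  {2} × {2} = {(2,2)}
  {1} × {1, 2} = {(1,1), (1,2)}
  {1, 2} × {1} = {(1,1), (2,1)}
  {1, 2} × {2} = {(1,2), (2,2)}
  {2} × {1, 2} = {(2,1), (2,2)}
  {1} × {0, 1, 2} = {(1,0), (1,1), (1,2)}
  {2} × {0, 1, 2} = {(2,0), (2,1), (2,2)}
  {1, 2} × {1, 2} = {(1,1), (1,2), (2,1), (2,2)}
  {1, 2} × {0, 1, 2} = {(1,0), (1,1), (1,2), (2,0), (2,1), (2,2)}
These 13 distinct sets form the basis B.
Close under arbitrary unions to get τ_{X×Y}; counting gives |τ_{X×Y}| = 25.


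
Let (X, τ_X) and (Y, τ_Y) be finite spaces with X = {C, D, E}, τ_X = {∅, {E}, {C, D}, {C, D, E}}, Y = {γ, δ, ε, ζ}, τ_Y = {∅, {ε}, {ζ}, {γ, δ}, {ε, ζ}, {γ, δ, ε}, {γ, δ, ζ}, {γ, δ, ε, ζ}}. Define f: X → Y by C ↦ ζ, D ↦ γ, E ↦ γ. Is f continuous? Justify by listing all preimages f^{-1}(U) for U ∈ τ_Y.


f is NOT continuous.

Compute f^{-1}(U) for each U ∈ τ_Y:
  U = ∅: f^{-1}(U) = ∅ ∈ τ_X ✓.
  U = {ε}: f^{-1}(U) = ∅ ∈ τ_X ✓.
  U = {ζ}: f^{-1}(U) = {C} ∉ τ_X ✗.
  U = {γ, δ}: f^{-1}(U) = {D, E} ∉ τ_X ✗.
  U = {ε, ζ}: f^{-1}(U) = {C} ∉ τ_X ✗.
  U = {γ, δ, ε}: f^{-1}(U) = {D, E} ∉ τ_X ✗.
  U = {γ, δ, ζ}: f^{-1}(U) = {C, D, E} ∈ τ_X ✓.
  U = {γ, δ, ε, ζ}: f^{-1}(U) = {C, D, E} ∈ τ_X ✓.
Found U = {ζ} with f^{-1}(U) = {C} not in τ_X. Therefore f is NOT continuous.


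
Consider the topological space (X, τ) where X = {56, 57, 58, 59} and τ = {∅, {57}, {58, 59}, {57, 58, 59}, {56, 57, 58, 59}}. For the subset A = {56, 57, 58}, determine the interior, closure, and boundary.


int(A) = {57}, cl(A) = {56, 57, 58, 59}, ∂A = {56, 58, 59}.

Closed sets in (X, τ) are complements of opens:
  closed(X, τ) = {∅, {56}, {56, 57}, {56, 58, 59}, {56, 57, 58, 59}}.
int(A) = ⋃ {U ∈ τ : U ⊆ A}. Opens contained in A: ∅, {57}.
Taking the union of these: int(A) = {57}.
cl(A) = ⋂ {C closed : A ⊆ C}. Closed sets containing A: {56, 57, 58, 59}.
Intersecting these: cl(A) = {56, 57, 58, 59}.
∂A = cl(A) ∖ int(A) = {56, 57, 58, 59} ∖ {57} = {56, 58, 59}.


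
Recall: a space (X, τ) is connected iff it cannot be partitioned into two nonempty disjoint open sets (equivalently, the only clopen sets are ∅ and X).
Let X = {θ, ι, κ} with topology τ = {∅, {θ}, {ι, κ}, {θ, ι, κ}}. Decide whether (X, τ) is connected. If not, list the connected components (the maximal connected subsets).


(X, τ) is disconnected; components = [{θ}, {ι, κ}].

Find clopen sets (U ∈ τ with X ∖ U ∈ τ):
  U = ∅, X ∖ U = {θ, ι, κ} — both open, so U is clopen.
  U = {θ}, X ∖ U = {ι, κ} — both open, so U is clopen.
  U = {ι, κ}, X ∖ U = {θ} — both open, so U is clopen.
  U = {θ, ι, κ}, X ∖ U = ∅ — both open, so U is clopen.
Nontrivial clopen(s) exist: e.g. {θ}. So (X, τ) is disconnected.
Compute connected components by grouping points that agree on all clopens:
  component: {θ}
  component: {ι, κ}


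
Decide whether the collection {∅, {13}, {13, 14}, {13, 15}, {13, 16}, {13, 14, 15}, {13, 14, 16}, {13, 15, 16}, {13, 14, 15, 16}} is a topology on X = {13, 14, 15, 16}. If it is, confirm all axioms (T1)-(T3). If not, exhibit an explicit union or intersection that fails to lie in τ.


τ IS a topology on X.

Axiom (T1): ∅ ∈ τ? Yes; X ∈ τ? Yes.
Axiom (T2/T3): check pairwise unions and intersections of members of τ.
All pairwise intersections and unions checked — each lies in τ. Therefore τ satisfies (T1), (T2), (T3): it IS a topology on X.


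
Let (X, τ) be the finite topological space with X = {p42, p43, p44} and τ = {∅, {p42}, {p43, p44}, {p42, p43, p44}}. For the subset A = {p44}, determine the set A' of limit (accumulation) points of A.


A' = {p43}

For each x ∈ X, list the open sets U ∈ τ with x ∈ U, then check whether U ∩ (A ∖ {x}) ≠ ∅ for every such U.
  x = p42: open {p42} ∋ x has {p42} ∩ (A ∖ {p42}) = ∅, so x is NOT a limit point.
  x = p43: opens ∋ x are {p43, p44}, {p42, p43, p44}; each meets A ∖ {p43}, so x IS a limit point.
  x = p44: open {p43, p44} ∋ x has {p43, p44} ∩ (A ∖ {p44}) = ∅, so x is NOT a limit point.
Collecting: A' = {p43}.


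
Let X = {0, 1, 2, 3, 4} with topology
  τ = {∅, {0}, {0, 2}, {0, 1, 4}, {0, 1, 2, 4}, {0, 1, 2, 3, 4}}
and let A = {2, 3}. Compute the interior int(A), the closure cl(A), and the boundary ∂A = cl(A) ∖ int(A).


int(A) = ∅, cl(A) = {2, 3}, ∂A = {2, 3}.

Closed sets in (X, τ) are complements of opens:
  closed(X, τ) = {∅, {3}, {2, 3}, {1, 3, 4}, {1, 2, 3, 4}, {0, 1, 2, 3, 4}}.
int(A) = ⋃ {U ∈ τ : U ⊆ A}. Opens contained in A: ∅.
Taking the union of these: int(A) = ∅.
cl(A) = ⋂ {C closed : A ⊆ C}. Closed sets containing A: {2, 3}, {1, 2, 3, 4}, {0, 1, 2, 3, 4}.
Intersecting these: cl(A) = {2, 3}.
∂A = cl(A) ∖ int(A) = {2, 3} ∖ ∅ = {2, 3}.


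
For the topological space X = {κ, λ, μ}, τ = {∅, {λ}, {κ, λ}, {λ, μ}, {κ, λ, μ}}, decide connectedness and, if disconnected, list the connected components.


(X, τ) is connected.

Find clopen sets (U ∈ τ with X ∖ U ∈ τ):
  U = ∅, X ∖ U = {κ, λ, μ} — both open, so U is clopen.
  U = {κ, λ, μ}, X ∖ U = ∅ — both open, so U is clopen.
Only trivial clopens (∅ and X) exist, so (X, τ) is connected.
Compute connected components by grouping points that agree on all clopens:
  component: {κ, λ, μ}


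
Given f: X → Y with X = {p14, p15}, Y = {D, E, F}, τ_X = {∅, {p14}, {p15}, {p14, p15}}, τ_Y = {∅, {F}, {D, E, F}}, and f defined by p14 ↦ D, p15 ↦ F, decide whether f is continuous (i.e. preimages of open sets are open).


f IS continuous.

Compute f^{-1}(U) for each U ∈ τ_Y:
  U = ∅: f^{-1}(U) = ∅ ∈ τ_X ✓.
  U = {F}: f^{-1}(U) = {p15} ∈ τ_X ✓.
  U = {D, E, F}: f^{-1}(U) = {p14, p15} ∈ τ_X ✓.
Every preimage lies in τ_X, so f IS continuous.


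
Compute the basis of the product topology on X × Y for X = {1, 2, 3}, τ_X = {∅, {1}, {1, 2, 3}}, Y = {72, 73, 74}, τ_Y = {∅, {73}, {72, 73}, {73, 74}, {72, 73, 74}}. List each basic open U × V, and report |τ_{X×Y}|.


Basis B = {∅ × ∅, {1} × {73}, {1} × {72, 73}, {1} × {73, 74}, {1} × {72, 73, 74}, {1, 2, 3} × {73}, {1, 2, 3} × {72, 73}, {1, 2, 3} × {73, 74}, {1, 2, 3} × {72, 73, 74}}; |τ_{X×Y}| = 14.

Enumerate products U × V with U ∈ τ_X, V ∈ τ_Y (deduplicated):
  ∅ × ∅ = {} (∅)
  {1} × {73} = {(1,73)}
  {1} × {72, 73} = {(1,72), (1,73)}
  {1} × {73, 74} = {(1,73), (1,74)}
  {1} × {72, 73, 74} = {(1,72), (1,73), (1,74)}
  {1, 2, 3} × {73} = {(1,73), (2,73), (3,73)}
  {1, 2, 3} × {72, 73} = {(1,72), (1,73), (2,72), (2,73), (3,72), (3,73)}
  {1, 2, 3} × {73, 74} = {(1,73), (1,74), (2,73), (2,74), (3,73), (3,74)}
  {1, 2, 3} × {72, 73, 74} = {(1,72), (1,73), (1,74), (2,72), (2,73), (2,74), (3,72), (3,73), (3,74)}
These 9 distinct sets form the basis B.
Close under arbitrary unions to get τ_{X×Y}; counting gives |τ_{X×Y}| = 14.


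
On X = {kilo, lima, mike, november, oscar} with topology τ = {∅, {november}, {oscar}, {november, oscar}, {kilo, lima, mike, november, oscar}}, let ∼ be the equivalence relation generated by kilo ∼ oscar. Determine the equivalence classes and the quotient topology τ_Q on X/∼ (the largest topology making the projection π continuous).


X/∼ = {[kilo=oscar], [lima], [mike], [november]}; |τ_Q| = 3.

Equivalence classes: [kilo=oscar], [lima], [mike], [november].
Quotient map π: X → X/∼ sends kilo ↦ [kilo=oscar], lima ↦ [lima], mike ↦ [mike], november ↦ [november], oscar ↦ [kilo=oscar].
For each subset V ⊆ X/∼, compute π^{-1}(V) ⊆ X and check whether π^{-1}(V) ∈ τ. V is open in τ_Q iff π^{-1}(V) ∈ τ.
  V = {}: π^{-1}(V) = ∅ ∈ τ ✓.
  V = {[kilo=oscar]}: π^{-1}(V) = {kilo, oscar} ∉ τ ✗.
  V = {[lima]}: π^{-1}(V) = {lima} ∉ τ ✗.
  V = {[kilo=oscar], [lima]}: π^{-1}(V) = {kilo, lima, oscar} ∉ τ ✗.
  V = {[mike]}: π^{-1}(V) = {mike} ∉ τ ✗.
  V = {[kilo=oscar], [mike]}: π^{-1}(V) = {kilo, mike, oscar} ∉ τ ✗.
  V = {[lima], [mike]}: π^{-1}(V) = {lima, mike} ∉ τ ✗.
  V = {[kilo=oscar], [lima], [mike]}: π^{-1}(V) = {kilo, lima, mike, oscar} ∉ τ ✗.
  V = {[november]}: π^{-1}(V) = {november} ∈ τ ✓.
  V = {[kilo=oscar], [november]}: π^{-1}(V) = {kilo, november, oscar} ∉ τ ✗.
  V = {[lima], [november]}: π^{-1}(V) = {lima, november} ∉ τ ✗.
  V = {[kilo=oscar], [lima], [november]}: π^{-1}(V) = {kilo, lima, november, oscar} ∉ τ ✗.
  V = {[mike], [november]}: π^{-1}(V) = {mike, november} ∉ τ ✗.
  V = {[kilo=oscar], [mike], [november]}: π^{-1}(V) = {kilo, mike, november, oscar} ∉ τ ✗.
  V = {[lima], [mike], [november]}: π^{-1}(V) = {lima, mike, november} ∉ τ ✗.
  V = {[kilo=oscar], [lima], [mike], [november]}: π^{-1}(V) = {kilo, lima, mike, november, oscar} ∈ τ ✓.
Open sets in the quotient: τ_Q = {{}, {[november]}, {[kilo=oscar], [lima], [mike], [november]}} (3 elements).


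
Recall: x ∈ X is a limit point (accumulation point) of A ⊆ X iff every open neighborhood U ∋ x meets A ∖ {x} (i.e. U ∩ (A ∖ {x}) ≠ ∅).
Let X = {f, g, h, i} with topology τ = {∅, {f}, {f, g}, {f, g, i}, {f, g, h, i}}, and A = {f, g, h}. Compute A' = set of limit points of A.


A' = {g, h, i}

For each x ∈ X, list the open sets U ∈ τ with x ∈ U, then check whether U ∩ (A ∖ {x}) ≠ ∅ for every such U.
  x = f: open {f} ∋ x has {f} ∩ (A ∖ {f}) = ∅, so x is NOT a limit point.
  x = g: opens ∋ x are {f, g}, {f, g, i}, {f, g, h, i}; each meets A ∖ {g}, so x IS a limit point.
  x = h: opens ∋ x are {f, g, h, i}; each meets A ∖ {h}, so x IS a limit point.
  x = i: opens ∋ x are {f, g, i}, {f, g, h, i}; each meets A ∖ {i}, so x IS a limit point.
Collecting: A' = {g, h, i}.


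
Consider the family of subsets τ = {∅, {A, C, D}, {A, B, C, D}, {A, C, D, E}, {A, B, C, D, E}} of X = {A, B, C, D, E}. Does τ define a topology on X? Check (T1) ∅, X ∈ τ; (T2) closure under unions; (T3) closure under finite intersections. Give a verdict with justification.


τ IS a topology on X.

Axiom (T1): ∅ ∈ τ? Yes; X ∈ τ? Yes.
Axiom (T2/T3): check pairwise unions and intersections of members of τ.
All pairwise intersections and unions checked — each lies in τ. Therefore τ satisfies (T1), (T2), (T3): it IS a topology on X.


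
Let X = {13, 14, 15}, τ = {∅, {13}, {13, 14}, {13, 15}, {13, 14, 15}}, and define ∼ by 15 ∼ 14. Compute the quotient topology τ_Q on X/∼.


X/∼ = {[13], [14=15]}; |τ_Q| = 3.

Equivalence classes: [13], [14=15].
Quotient map π: X → X/∼ sends 13 ↦ [13], 14 ↦ [14=15], 15 ↦ [14=15].
For each subset V ⊆ X/∼, compute π^{-1}(V) ⊆ X and check whether π^{-1}(V) ∈ τ. V is open in τ_Q iff π^{-1}(V) ∈ τ.
  V = {}: π^{-1}(V) = ∅ ∈ τ ✓.
  V = {[13]}: π^{-1}(V) = {13} ∈ τ ✓.
  V = {[14=15]}: π^{-1}(V) = {14, 15} ∉ τ ✗.
  V = {[13], [14=15]}: π^{-1}(V) = {13, 14, 15} ∈ τ ✓.
Open sets in the quotient: τ_Q = {{}, {[13]}, {[13], [14=15]}} (3 elements).


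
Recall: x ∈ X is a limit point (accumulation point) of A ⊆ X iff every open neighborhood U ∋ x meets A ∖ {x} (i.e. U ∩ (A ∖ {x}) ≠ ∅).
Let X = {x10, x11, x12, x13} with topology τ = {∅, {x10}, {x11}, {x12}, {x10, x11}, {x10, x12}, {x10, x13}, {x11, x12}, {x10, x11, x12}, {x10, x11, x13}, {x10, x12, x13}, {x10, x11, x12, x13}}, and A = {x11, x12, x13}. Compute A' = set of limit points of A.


A' = ∅

For each x ∈ X, list the open sets U ∈ τ with x ∈ U, then check whether U ∩ (A ∖ {x}) ≠ ∅ for every such U.
  x = x10: open {x10} ∋ x has {x10} ∩ (A ∖ {x10}) = ∅, so x is NOT a limit point.
  x = x11: open {x11} ∋ x has {x11} ∩ (A ∖ {x11}) = ∅, so x is NOT a limit point.
  x = x12: open {x12} ∋ x has {x12} ∩ (A ∖ {x12}) = ∅, so x is NOT a limit point.
  x = x13: open {x10, x13} ∋ x has {x10, x13} ∩ (A ∖ {x13}) = ∅, so x is NOT a limit point.
Collecting: A' = ∅.


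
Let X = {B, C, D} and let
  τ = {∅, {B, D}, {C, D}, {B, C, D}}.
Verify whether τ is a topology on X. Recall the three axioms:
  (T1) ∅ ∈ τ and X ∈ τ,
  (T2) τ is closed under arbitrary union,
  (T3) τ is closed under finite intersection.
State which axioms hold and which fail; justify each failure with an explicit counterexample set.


τ is NOT a topology on X.

Axiom (T1): ∅ ∈ τ? Yes; X ∈ τ? Yes.
Axiom (T2/T3): check pairwise unions and intersections of members of τ.
Counterexample for (T3): {B, D} ∩ {C, D} = {D} ∉ τ. Therefore τ is NOT a topology.


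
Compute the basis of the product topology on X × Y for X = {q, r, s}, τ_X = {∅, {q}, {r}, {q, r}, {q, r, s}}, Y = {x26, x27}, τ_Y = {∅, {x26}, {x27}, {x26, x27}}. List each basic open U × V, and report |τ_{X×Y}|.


Basis B = {∅ × ∅, {q} × {x26}, {q} × {x27}, {r} × {x26}, {r} × {x27}, {q} × {x26, x27}, {q, r} × {x26}, {q, r} × {x27}, {r} × {x26, x27}, {q, r, s} × {x26}, {q, r, s} × {x27}, {q, r} × {x26, x27}, {q, r, s} × {x26, x27}}; |τ_{X×Y}| = 25.

Enumerate products U × V with U ∈ τ_X, V ∈ τ_Y (deduplicated):
  ∅ × ∅ = {} (∅)
  {q} × {x26} = {(q,x26)}
  {q} × {x27} = {(q,x27)}
  {r} × {x26} = {(r,x26)}
  {r} × {x27} = {(r,x27)}
  {q} × {x26, x27} = {(q,x26), (q,x27)}
  {q, r} × {x26} = {(q,x26), (r,x26)}
  {q, r} × {x27} = {(q,x27), (r,x27)}
  {r} × {x26, x27} = {(r,x26), (r,x27)}
  {q, r, s} × {x26} = {(q,x26), (r,x26), (s,x26)}
  {q, r, s} × {x27} = {(q,x27), (r,x27), (s,x27)}
  {q, r} × {x26, x27} = {(q,x26), (q,x27), (r,x26), (r,x27)}
  {q, r, s} × {x26, x27} = {(q,x26), (q,x27), (r,x26), (r,x27), (s,x26), (s,x27)}
These 13 distinct sets form the basis B.
Close under arbitrary unions to get τ_{X×Y}; counting gives |τ_{X×Y}| = 25.


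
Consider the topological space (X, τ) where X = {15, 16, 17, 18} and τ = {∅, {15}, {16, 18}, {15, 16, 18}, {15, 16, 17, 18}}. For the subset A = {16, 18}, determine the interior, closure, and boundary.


int(A) = {16, 18}, cl(A) = {16, 17, 18}, ∂A = {17}.

Closed sets in (X, τ) are complements of opens:
  closed(X, τ) = {∅, {17}, {15, 17}, {16, 17, 18}, {15, 16, 17, 18}}.
int(A) = ⋃ {U ∈ τ : U ⊆ A}. Opens contained in A: ∅, {16, 18}.
Taking the union of these: int(A) = {16, 18}.
cl(A) = ⋂ {C closed : A ⊆ C}. Closed sets containing A: {16, 17, 18}, {15, 16, 17, 18}.
Intersecting these: cl(A) = {16, 17, 18}.
∂A = cl(A) ∖ int(A) = {16, 17, 18} ∖ {16, 18} = {17}.
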